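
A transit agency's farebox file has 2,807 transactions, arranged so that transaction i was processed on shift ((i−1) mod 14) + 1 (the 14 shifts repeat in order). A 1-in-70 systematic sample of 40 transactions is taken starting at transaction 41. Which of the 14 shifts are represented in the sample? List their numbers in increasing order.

13

Consecutive selections differ by k = 70, so their shift numbers differ by 70 mod 14 = 0.
gcd(70, 14) = 14, so the sample visits 14/14 = 1 distinct residues mod 14.
Start 41 is shift 13; the shifts hit are 13.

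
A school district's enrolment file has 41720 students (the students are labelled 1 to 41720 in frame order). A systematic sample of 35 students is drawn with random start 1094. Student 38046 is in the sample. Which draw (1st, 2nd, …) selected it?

32

k = 41720/35 = 1192
position = (38046 − 1094)/1192 + 1 = 36952/1192 + 1 = 31 + 1 = 32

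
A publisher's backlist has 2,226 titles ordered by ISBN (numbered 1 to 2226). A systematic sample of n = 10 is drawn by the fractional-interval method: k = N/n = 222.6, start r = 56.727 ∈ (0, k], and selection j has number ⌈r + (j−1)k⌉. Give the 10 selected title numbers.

j=1: r + 0k = 56.727 → ⌈·⌉ = 57
j=2: r + 1k = 279.327 → ⌈·⌉ = 280
j=3: r + 2k = 501.927 → ⌈·⌉ = 502
j=4: r + 3k = 724.527 → ⌈·⌉ = 725
j=5: r + 4k = 947.127 → ⌈·⌉ = 948
j=6: r + 5k = 1169.727 → ⌈·⌉ = 1170
j=7: r + 6k = 1392.327 → ⌈·⌉ = 1393
j=8: r + 7k = 1614.927 → ⌈·⌉ = 1615
j=9: r + 8k = 1837.527 → ⌈·⌉ = 1838
j=10: r + 9k = 2060.127 → ⌈·⌉ = 2061

57, 280, 502, 725, 948, 1170, 1393, 1615, 1838, 2061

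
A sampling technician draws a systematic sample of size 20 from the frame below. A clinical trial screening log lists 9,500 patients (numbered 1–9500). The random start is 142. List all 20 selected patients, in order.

k = N/n = 9500/20 = 475
patient 1: 142
patient 2: 142 + 475 = 617
patient 3: 617 + 475 = 1092
patient 4: 1092 + 475 = 1567
patient 5: 1567 + 475 = 2042
patient 6: 2042 + 475 = 2517
patient 7: 2517 + 475 = 2992
patient 8: 2992 + 475 = 3467
patient 9: 3467 + 475 = 3942
patient 10: 3942 + 475 = 4417
patient 11: 4417 + 475 = 4892
patient 12: 4892 + 475 = 5367
patient 13: 5367 + 475 = 5842
patient 14: 5842 + 475 = 6317
patient 15: 6317 + 475 = 6792
patient 16: 6792 + 475 = 7267
patient 17: 7267 + 475 = 7742
patient 18: 7742 + 475 = 8217
patient 19: 8217 + 475 = 8692
patient 20: 8692 + 475 = 9167

142, 617, 1092, 1567, 2042, 2517, 2992, 3467, 3942, 4417, 4892, 5367, 5842, 6317, 6792, 7267, 7742, 8217, 8692, 9167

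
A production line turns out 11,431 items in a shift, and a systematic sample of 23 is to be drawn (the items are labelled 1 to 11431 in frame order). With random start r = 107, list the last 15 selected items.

4083, 4580, 5077, 5574, 6071, 6568, 7065, 7562, 8059, 8556, 9053, 9550, 10047, 10544, 11041

k = N/n = 11431/23 = 497
9th selection = 107 + 8×497 = 4083
10th: 4083 + 497 = 4580
11th: 4580 + 497 = 5077
12th: 5077 + 497 = 5574
13th: 5574 + 497 = 6071
14th: 6071 + 497 = 6568
15th: 6568 + 497 = 7065
16th: 7065 + 497 = 7562
17th: 7562 + 497 = 8059
18th: 8059 + 497 = 8556
19th: 8556 + 497 = 9053
20th: 9053 + 497 = 9550
21st: 9550 + 497 = 10047
22nd: 10047 + 497 = 10544
23rd: 10544 + 497 = 11041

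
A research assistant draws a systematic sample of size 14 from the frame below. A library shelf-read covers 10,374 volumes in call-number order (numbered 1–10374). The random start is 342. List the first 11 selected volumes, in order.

342, 1083, 1824, 2565, 3306, 4047, 4788, 5529, 6270, 7011, 7752

k = N/n = 10374/14 = 741
volume 1: 342
volume 2: 342 + 741 = 1083
volume 3: 1083 + 741 = 1824
volume 4: 1824 + 741 = 2565
volume 5: 2565 + 741 = 3306
volume 6: 3306 + 741 = 4047
volume 7: 4047 + 741 = 4788
volume 8: 4788 + 741 = 5529
volume 9: 5529 + 741 = 6270
volume 10: 6270 + 741 = 7011
volume 11: 7011 + 741 = 7752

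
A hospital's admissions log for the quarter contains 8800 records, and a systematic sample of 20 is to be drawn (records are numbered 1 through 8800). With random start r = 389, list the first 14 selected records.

389, 829, 1269, 1709, 2149, 2589, 3029, 3469, 3909, 4349, 4789, 5229, 5669, 6109

k = N/n = 8800/20 = 440
record 1: 389
record 2: 389 + 440 = 829
record 3: 829 + 440 = 1269
record 4: 1269 + 440 = 1709
record 5: 1709 + 440 = 2149
record 6: 2149 + 440 = 2589
record 7: 2589 + 440 = 3029
record 8: 3029 + 440 = 3469
record 9: 3469 + 440 = 3909
record 10: 3909 + 440 = 4349
record 11: 4349 + 440 = 4789
record 12: 4789 + 440 = 5229
record 13: 5229 + 440 = 5669
record 14: 5669 + 440 = 6109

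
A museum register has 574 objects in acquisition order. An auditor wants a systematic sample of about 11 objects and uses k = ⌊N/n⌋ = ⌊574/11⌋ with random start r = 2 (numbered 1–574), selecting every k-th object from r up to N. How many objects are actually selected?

k = ⌊574/11⌋ = 52
Achieved size = ⌊(574 − 2)/52⌋ + 1 = ⌊572/52⌋ + 1 = 11 + 1 = 12
(last selection: 2 + 11×52 = 574 ≤ 574; next would be 626 > 574)

12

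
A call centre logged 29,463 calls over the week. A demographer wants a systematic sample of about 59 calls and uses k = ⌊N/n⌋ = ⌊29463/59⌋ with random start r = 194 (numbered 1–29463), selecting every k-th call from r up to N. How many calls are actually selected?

59

k = ⌊29463/59⌋ = 499
Achieved size = ⌊(29463 − 194)/499⌋ + 1 = ⌊29269/499⌋ + 1 = 58 + 1 = 59
(last selection: 194 + 58×499 = 29136 ≤ 29463; next would be 29635 > 29463)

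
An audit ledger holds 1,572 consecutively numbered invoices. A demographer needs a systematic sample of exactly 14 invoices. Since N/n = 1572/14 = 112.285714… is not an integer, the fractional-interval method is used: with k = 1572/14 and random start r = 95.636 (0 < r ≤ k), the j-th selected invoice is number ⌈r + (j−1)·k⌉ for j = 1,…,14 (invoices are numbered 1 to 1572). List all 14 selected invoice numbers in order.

96, 208, 321, 433, 545, 658, 770, 882, 994, 1107, 1219, 1331, 1444, 1556

j=1: r + 0k = 95.636 → ⌈·⌉ = 96
j=2: r + 1k = 207.921714… → ⌈·⌉ = 208
j=3: r + 2k = 320.207428… → ⌈·⌉ = 321
j=4: r + 3k = 432.493142… → ⌈·⌉ = 433
j=5: r + 4k = 544.778857… → ⌈·⌉ = 545
j=6: r + 5k = 657.064571… → ⌈·⌉ = 658
j=7: r + 6k = 769.350285… → ⌈·⌉ = 770
j=8: r + 7k = 881.636 → ⌈·⌉ = 882
j=9: r + 8k = 993.921714… → ⌈·⌉ = 994
j=10: r + 9k = 1106.207428… → ⌈·⌉ = 1107
j=11: r + 10k = 1218.493142… → ⌈·⌉ = 1219
j=12: r + 11k = 1330.778857… → ⌈·⌉ = 1331
j=13: r + 12k = 1443.064571… → ⌈·⌉ = 1444
j=14: r + 13k = 1555.350285… → ⌈·⌉ = 1556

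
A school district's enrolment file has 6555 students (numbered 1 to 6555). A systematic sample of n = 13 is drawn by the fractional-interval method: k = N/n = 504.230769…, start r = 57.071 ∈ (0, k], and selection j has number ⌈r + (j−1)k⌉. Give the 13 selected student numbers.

j=1: r + 0k = 57.071 → ⌈·⌉ = 58
j=2: r + 1k = 561.301769… → ⌈·⌉ = 562
j=3: r + 2k = 1065.532538… → ⌈·⌉ = 1066
j=4: r + 3k = 1569.763307… → ⌈·⌉ = 1570
j=5: r + 4k = 2073.994076… → ⌈·⌉ = 2074
j=6: r + 5k = 2578.224846… → ⌈·⌉ = 2579
j=7: r + 6k = 3082.455615… → ⌈·⌉ = 3083
j=8: r + 7k = 3586.686384… → ⌈·⌉ = 3587
j=9: r + 8k = 4090.917153… → ⌈·⌉ = 4091
j=10: r + 9k = 4595.147923… → ⌈·⌉ = 4596
j=11: r + 10k = 5099.378692… → ⌈·⌉ = 5100
j=12: r + 11k = 5603.609461… → ⌈·⌉ = 5604
j=13: r + 12k = 6107.840230… → ⌈·⌉ = 6108

58, 562, 1066, 1570, 2074, 2579, 3083, 3587, 4091, 4596, 5100, 5604, 6108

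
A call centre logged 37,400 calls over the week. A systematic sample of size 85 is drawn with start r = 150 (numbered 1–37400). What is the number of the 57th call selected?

k = 37400/85 = 440
57th selection = r + (57−1)·k = 150 + 56×440 = 150 + 24640 = 24790

24790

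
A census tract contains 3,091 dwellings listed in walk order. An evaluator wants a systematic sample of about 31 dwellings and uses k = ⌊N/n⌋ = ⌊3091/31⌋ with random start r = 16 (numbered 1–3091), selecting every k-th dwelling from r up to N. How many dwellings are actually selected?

32

k = ⌊3091/31⌋ = 99
Achieved size = ⌊(3091 − 16)/99⌋ + 1 = ⌊3075/99⌋ + 1 = 31 + 1 = 32
(last selection: 16 + 31×99 = 3085 ≤ 3091; next would be 3184 > 3091)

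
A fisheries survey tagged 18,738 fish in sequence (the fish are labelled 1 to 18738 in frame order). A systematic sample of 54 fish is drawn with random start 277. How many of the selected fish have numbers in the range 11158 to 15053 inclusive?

k = 18738/54 = 347
First selection ≥ 11158: 277 + ⌈(11158−277)/347⌉·347 = 277 + 32×347 = 11381
Last selection ≤ 15053: 277 + ⌊(15053−277)/347⌋·347 = 277 + 42×347 = 14851
Count = 42 − 32 + 1 = 11

11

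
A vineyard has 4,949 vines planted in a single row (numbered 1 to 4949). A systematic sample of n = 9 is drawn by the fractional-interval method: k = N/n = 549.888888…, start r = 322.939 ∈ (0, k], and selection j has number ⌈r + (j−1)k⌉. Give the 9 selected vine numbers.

323, 873, 1423, 1973, 2523, 3073, 3623, 4173, 4723

j=1: r + 0k = 322.939 → ⌈·⌉ = 323
j=2: r + 1k = 872.827888… → ⌈·⌉ = 873
j=3: r + 2k = 1422.716777… → ⌈·⌉ = 1423
j=4: r + 3k = 1972.605666… → ⌈·⌉ = 1973
j=5: r + 4k = 2522.494555… → ⌈·⌉ = 2523
j=6: r + 5k = 3072.383444… → ⌈·⌉ = 3073
j=7: r + 6k = 3622.272333… → ⌈·⌉ = 3623
j=8: r + 7k = 4172.161222… → ⌈·⌉ = 4173
j=9: r + 8k = 4722.050111… → ⌈·⌉ = 4723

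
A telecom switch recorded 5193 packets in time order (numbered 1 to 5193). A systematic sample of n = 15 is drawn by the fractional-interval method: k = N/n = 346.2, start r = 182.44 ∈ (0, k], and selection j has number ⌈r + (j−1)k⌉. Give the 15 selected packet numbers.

j=1: r + 0k = 182.44 → ⌈·⌉ = 183
j=2: r + 1k = 528.64 → ⌈·⌉ = 529
j=3: r + 2k = 874.84 → ⌈·⌉ = 875
j=4: r + 3k = 1221.04 → ⌈·⌉ = 1222
j=5: r + 4k = 1567.24 → ⌈·⌉ = 1568
j=6: r + 5k = 1913.44 → ⌈·⌉ = 1914
j=7: r + 6k = 2259.64 → ⌈·⌉ = 2260
j=8: r + 7k = 2605.84 → ⌈·⌉ = 2606
j=9: r + 8k = 2952.04 → ⌈·⌉ = 2953
j=10: r + 9k = 3298.24 → ⌈·⌉ = 3299
j=11: r + 10k = 3644.44 → ⌈·⌉ = 3645
j=12: r + 11k = 3990.64 → ⌈·⌉ = 3991
j=13: r + 12k = 4336.84 → ⌈·⌉ = 4337
j=14: r + 13k = 4683.04 → ⌈·⌉ = 4684
j=15: r + 14k = 5029.24 → ⌈·⌉ = 5030

183, 529, 875, 1222, 1568, 1914, 2260, 2606, 2953, 3299, 3645, 3991, 4337, 4684, 5030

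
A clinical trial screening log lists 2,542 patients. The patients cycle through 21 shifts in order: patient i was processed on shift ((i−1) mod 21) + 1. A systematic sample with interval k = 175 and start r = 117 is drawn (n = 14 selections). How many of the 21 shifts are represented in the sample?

Consecutive selections differ by k = 175, so their shift numbers differ by 175 mod 21 = 7.
gcd(175, 21) = 7, so the sample visits 21/7 = 3 distinct residues mod 21.
Start 117 is shift 12; the shifts hit are 5, 12, 19.

3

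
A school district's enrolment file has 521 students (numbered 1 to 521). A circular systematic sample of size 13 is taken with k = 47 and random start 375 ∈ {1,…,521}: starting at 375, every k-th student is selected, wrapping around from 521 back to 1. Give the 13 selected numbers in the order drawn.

375, 422, 469, 516, 42, 89, 136, 183, 230, 277, 324, 371, 418

Selection 1: 375
Selection 2: 375 + 47 = 422
Selection 3: 422 + 47 = 469
Selection 4: 469 + 47 = 516
Selection 5: 516 + 47 = 563 → 563 − 521 = 42
Selection 6: 42 + 47 = 89
Selection 7: 89 + 47 = 136
Selection 8: 136 + 47 = 183
Selection 9: 183 + 47 = 230
Selection 10: 230 + 47 = 277
Selection 11: 277 + 47 = 324
Selection 12: 324 + 47 = 371
Selection 13: 371 + 47 = 418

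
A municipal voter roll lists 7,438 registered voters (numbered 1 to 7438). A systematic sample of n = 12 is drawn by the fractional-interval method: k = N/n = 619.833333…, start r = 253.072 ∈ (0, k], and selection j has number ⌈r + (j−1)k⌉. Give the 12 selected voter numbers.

254, 873, 1493, 2113, 2733, 3353, 3973, 4592, 5212, 5832, 6452, 7072

j=1: r + 0k = 253.072 → ⌈·⌉ = 254
j=2: r + 1k = 872.905333… → ⌈·⌉ = 873
j=3: r + 2k = 1492.738666… → ⌈·⌉ = 1493
j=4: r + 3k = 2112.572 → ⌈·⌉ = 2113
j=5: r + 4k = 2732.405333… → ⌈·⌉ = 2733
j=6: r + 5k = 3352.238666… → ⌈·⌉ = 3353
j=7: r + 6k = 3972.072 → ⌈·⌉ = 3973
j=8: r + 7k = 4591.905333… → ⌈·⌉ = 4592
j=9: r + 8k = 5211.738666… → ⌈·⌉ = 5212
j=10: r + 9k = 5831.572 → ⌈·⌉ = 5832
j=11: r + 10k = 6451.405333… → ⌈·⌉ = 6452
j=12: r + 11k = 7071.238666… → ⌈·⌉ = 7072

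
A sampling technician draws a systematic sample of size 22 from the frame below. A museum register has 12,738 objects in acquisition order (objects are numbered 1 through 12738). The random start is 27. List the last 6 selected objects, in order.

9291, 9870, 10449, 11028, 11607, 12186

k = N/n = 12738/22 = 579
17th selection = 27 + 16×579 = 9291
18th: 9291 + 579 = 9870
19th: 9870 + 579 = 10449
20th: 10449 + 579 = 11028
21st: 11028 + 579 = 11607
22nd: 11607 + 579 = 12186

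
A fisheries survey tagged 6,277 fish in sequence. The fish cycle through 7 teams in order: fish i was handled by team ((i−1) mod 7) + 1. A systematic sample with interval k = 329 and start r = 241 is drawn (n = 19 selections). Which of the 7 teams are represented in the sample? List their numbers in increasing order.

3

Consecutive selections differ by k = 329, so their team numbers differ by 329 mod 7 = 0.
gcd(329, 7) = 7, so the sample visits 7/7 = 1 distinct residues mod 7.
Start 241 is team 3; the teams hit are 3.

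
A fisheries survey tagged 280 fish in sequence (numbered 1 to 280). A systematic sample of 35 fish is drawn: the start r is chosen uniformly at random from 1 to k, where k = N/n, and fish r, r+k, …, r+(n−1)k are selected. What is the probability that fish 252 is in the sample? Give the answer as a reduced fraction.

k = 280/35 = 8.
Fish 252 is selected iff r ≡ 252 (mod 8); exactly one such r in {1,…,8}.
Inclusion probability = 1/8.

1/8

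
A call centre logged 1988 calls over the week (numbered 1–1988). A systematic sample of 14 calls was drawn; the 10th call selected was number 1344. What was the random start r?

k = 1988/14 = 142
r = 1344 − (10−1)×142 = 1344 − 1278 = 66

66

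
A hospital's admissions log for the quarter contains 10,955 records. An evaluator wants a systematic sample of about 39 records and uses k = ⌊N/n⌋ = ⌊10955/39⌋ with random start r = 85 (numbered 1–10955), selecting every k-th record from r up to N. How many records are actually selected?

k = ⌊10955/39⌋ = 280
Achieved size = ⌊(10955 − 85)/280⌋ + 1 = ⌊10870/280⌋ + 1 = 38 + 1 = 39
(last selection: 85 + 38×280 = 10725 ≤ 10955; next would be 11005 > 10955)

39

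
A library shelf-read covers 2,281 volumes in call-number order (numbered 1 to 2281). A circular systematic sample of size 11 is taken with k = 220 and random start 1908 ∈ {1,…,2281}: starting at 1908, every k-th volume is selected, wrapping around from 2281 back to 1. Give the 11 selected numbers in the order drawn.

1908, 2128, 67, 287, 507, 727, 947, 1167, 1387, 1607, 1827

Selection 1: 1908
Selection 2: 1908 + 220 = 2128
Selection 3: 2128 + 220 = 2348 → 2348 − 2281 = 67
Selection 4: 67 + 220 = 287
Selection 5: 287 + 220 = 507
Selection 6: 507 + 220 = 727
Selection 7: 727 + 220 = 947
Selection 8: 947 + 220 = 1167
Selection 9: 1167 + 220 = 1387
Selection 10: 1387 + 220 = 1607
Selection 11: 1607 + 220 = 1827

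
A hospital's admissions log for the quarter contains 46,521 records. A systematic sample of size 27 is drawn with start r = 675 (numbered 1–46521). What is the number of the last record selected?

k = 46521/27 = 1723
27th selection = r + (27−1)·k = 675 + 26×1723 = 675 + 44798 = 45473

45473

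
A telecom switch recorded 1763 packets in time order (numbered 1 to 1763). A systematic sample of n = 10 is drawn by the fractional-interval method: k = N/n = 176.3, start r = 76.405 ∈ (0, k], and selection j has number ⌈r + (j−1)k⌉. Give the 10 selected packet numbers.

77, 253, 430, 606, 782, 958, 1135, 1311, 1487, 1664

j=1: r + 0k = 76.405 → ⌈·⌉ = 77
j=2: r + 1k = 252.705 → ⌈·⌉ = 253
j=3: r + 2k = 429.005 → ⌈·⌉ = 430
j=4: r + 3k = 605.305 → ⌈·⌉ = 606
j=5: r + 4k = 781.605 → ⌈·⌉ = 782
j=6: r + 5k = 957.905 → ⌈·⌉ = 958
j=7: r + 6k = 1134.205 → ⌈·⌉ = 1135
j=8: r + 7k = 1310.505 → ⌈·⌉ = 1311
j=9: r + 8k = 1486.805 → ⌈·⌉ = 1487
j=10: r + 9k = 1663.105 → ⌈·⌉ = 1664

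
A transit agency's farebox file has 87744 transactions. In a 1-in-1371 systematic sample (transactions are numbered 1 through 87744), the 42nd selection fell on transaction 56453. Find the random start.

k = 1371
r = 56453 − (42−1)×1371 = 56453 − 56211 = 242

242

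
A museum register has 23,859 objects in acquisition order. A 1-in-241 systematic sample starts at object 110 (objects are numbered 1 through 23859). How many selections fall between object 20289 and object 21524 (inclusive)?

5

k = 241
First selection ≥ 20289: 110 + ⌈(20289−110)/241⌉·241 = 110 + 84×241 = 20354
Last selection ≤ 21524: 110 + ⌊(21524−110)/241⌋·241 = 110 + 88×241 = 21318
Count = 88 − 84 + 1 = 5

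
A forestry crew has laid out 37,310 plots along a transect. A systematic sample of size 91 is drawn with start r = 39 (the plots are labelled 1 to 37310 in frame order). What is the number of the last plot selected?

36939

k = 37310/91 = 410
91st selection = r + (91−1)·k = 39 + 90×410 = 39 + 36900 = 36939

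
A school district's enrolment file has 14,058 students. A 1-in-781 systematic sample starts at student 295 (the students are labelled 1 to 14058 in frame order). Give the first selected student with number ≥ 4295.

k = 781
Steps past start: ⌈(4295 − 295)/781⌉ = ⌈4000/781⌉ = 6
Selected student: 295 + 6×781 = 4981

4981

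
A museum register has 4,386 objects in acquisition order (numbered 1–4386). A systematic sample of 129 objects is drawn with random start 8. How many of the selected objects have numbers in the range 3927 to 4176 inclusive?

7

k = 4386/129 = 34
First selection ≥ 3927: 8 + ⌈(3927−8)/34⌉·34 = 8 + 116×34 = 3952
Last selection ≤ 4176: 8 + ⌊(4176−8)/34⌋·34 = 8 + 122×34 = 4156
Count = 122 − 116 + 1 = 7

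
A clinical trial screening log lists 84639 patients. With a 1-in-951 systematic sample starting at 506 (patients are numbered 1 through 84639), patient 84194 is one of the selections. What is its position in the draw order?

k = 951
position = (84194 − 506)/951 + 1 = 83688/951 + 1 = 88 + 1 = 89

89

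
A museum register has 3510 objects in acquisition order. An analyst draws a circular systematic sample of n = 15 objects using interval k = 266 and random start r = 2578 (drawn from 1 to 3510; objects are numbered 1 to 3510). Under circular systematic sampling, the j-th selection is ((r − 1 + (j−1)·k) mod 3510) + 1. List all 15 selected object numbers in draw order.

Selection 1: 2578
Selection 2: 2578 + 266 = 2844
Selection 3: 2844 + 266 = 3110
Selection 4: 3110 + 266 = 3376
Selection 5: 3376 + 266 = 3642 → 3642 − 3510 = 132
Selection 6: 132 + 266 = 398
Selection 7: 398 + 266 = 664
Selection 8: 664 + 266 = 930
Selection 9: 930 + 266 = 1196
Selection 10: 1196 + 266 = 1462
Selection 11: 1462 + 266 = 1728
Selection 12: 1728 + 266 = 1994
Selection 13: 1994 + 266 = 2260
Selection 14: 2260 + 266 = 2526
Selection 15: 2526 + 266 = 2792

2578, 2844, 3110, 3376, 132, 398, 664, 930, 1196, 1462, 1728, 1994, 2260, 2526, 2792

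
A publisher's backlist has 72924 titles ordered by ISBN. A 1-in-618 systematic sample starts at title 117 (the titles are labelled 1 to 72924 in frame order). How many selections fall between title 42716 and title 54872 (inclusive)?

k = 618
First selection ≥ 42716: 117 + ⌈(42716−117)/618⌉·618 = 117 + 69×618 = 42759
Last selection ≤ 54872: 117 + ⌊(54872−117)/618⌋·618 = 117 + 88×618 = 54501
Count = 88 − 69 + 1 = 20

20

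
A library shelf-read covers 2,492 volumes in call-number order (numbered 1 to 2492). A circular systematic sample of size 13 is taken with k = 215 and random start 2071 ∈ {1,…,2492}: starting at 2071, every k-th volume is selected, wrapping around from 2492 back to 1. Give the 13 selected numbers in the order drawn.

Selection 1: 2071
Selection 2: 2071 + 215 = 2286
Selection 3: 2286 + 215 = 2501 → 2501 − 2492 = 9
Selection 4: 9 + 215 = 224
Selection 5: 224 + 215 = 439
Selection 6: 439 + 215 = 654
Selection 7: 654 + 215 = 869
Selection 8: 869 + 215 = 1084
Selection 9: 1084 + 215 = 1299
Selection 10: 1299 + 215 = 1514
Selection 11: 1514 + 215 = 1729
Selection 12: 1729 + 215 = 1944
Selection 13: 1944 + 215 = 2159

2071, 2286, 9, 224, 439, 654, 869, 1084, 1299, 1514, 1729, 1944, 2159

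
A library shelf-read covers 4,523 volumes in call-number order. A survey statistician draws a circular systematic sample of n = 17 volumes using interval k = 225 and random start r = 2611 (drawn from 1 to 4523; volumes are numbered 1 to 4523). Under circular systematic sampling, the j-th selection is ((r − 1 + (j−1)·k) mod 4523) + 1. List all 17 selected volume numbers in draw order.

Selection 1: 2611
Selection 2: 2611 + 225 = 2836
Selection 3: 2836 + 225 = 3061
Selection 4: 3061 + 225 = 3286
Selection 5: 3286 + 225 = 3511
Selection 6: 3511 + 225 = 3736
Selection 7: 3736 + 225 = 3961
Selection 8: 3961 + 225 = 4186
Selection 9: 4186 + 225 = 4411
Selection 10: 4411 + 225 = 4636 → 4636 − 4523 = 113
Selection 11: 113 + 225 = 338
Selection 12: 338 + 225 = 563
Selection 13: 563 + 225 = 788
Selection 14: 788 + 225 = 1013
Selection 15: 1013 + 225 = 1238
Selection 16: 1238 + 225 = 1463
Selection 17: 1463 + 225 = 1688

2611, 2836, 3061, 3286, 3511, 3736, 3961, 4186, 4411, 113, 338, 563, 788, 1013, 1238, 1463, 1688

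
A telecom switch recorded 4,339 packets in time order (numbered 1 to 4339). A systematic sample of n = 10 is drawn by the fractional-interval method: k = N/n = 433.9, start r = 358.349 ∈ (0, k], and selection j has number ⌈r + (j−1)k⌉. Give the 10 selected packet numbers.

359, 793, 1227, 1661, 2094, 2528, 2962, 3396, 3830, 4264

j=1: r + 0k = 358.349 → ⌈·⌉ = 359
j=2: r + 1k = 792.249 → ⌈·⌉ = 793
j=3: r + 2k = 1226.149 → ⌈·⌉ = 1227
j=4: r + 3k = 1660.049 → ⌈·⌉ = 1661
j=5: r + 4k = 2093.949 → ⌈·⌉ = 2094
j=6: r + 5k = 2527.849 → ⌈·⌉ = 2528
j=7: r + 6k = 2961.749 → ⌈·⌉ = 2962
j=8: r + 7k = 3395.649 → ⌈·⌉ = 3396
j=9: r + 8k = 3829.549 → ⌈·⌉ = 3830
j=10: r + 9k = 4263.449 → ⌈·⌉ = 4264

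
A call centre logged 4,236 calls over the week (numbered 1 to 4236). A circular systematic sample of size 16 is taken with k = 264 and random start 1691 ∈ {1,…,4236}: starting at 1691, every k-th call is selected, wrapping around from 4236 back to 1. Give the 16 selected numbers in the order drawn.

Selection 1: 1691
Selection 2: 1691 + 264 = 1955
Selection 3: 1955 + 264 = 2219
Selection 4: 2219 + 264 = 2483
Selection 5: 2483 + 264 = 2747
Selection 6: 2747 + 264 = 3011
Selection 7: 3011 + 264 = 3275
Selection 8: 3275 + 264 = 3539
Selection 9: 3539 + 264 = 3803
Selection 10: 3803 + 264 = 4067
Selection 11: 4067 + 264 = 4331 → 4331 − 4236 = 95
Selection 12: 95 + 264 = 359
Selection 13: 359 + 264 = 623
Selection 14: 623 + 264 = 887
Selection 15: 887 + 264 = 1151
Selection 16: 1151 + 264 = 1415

1691, 1955, 2219, 2483, 2747, 3011, 3275, 3539, 3803, 4067, 95, 359, 623, 887, 1151, 1415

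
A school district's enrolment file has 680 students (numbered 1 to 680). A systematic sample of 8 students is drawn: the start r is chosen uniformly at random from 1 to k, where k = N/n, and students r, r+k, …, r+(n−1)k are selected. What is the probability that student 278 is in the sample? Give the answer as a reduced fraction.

k = 680/8 = 85.
Student 278 is selected iff r ≡ 278 (mod 85); exactly one such r in {1,…,85}.
Inclusion probability = 1/85.

1/85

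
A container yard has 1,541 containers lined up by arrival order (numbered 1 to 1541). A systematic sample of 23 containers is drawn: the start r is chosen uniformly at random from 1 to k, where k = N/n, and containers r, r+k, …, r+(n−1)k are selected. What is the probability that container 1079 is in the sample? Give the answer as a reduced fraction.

1/67

k = 1541/23 = 67.
Container 1079 is selected iff r ≡ 1079 (mod 67); exactly one such r in {1,…,67}.
Inclusion probability = 1/67.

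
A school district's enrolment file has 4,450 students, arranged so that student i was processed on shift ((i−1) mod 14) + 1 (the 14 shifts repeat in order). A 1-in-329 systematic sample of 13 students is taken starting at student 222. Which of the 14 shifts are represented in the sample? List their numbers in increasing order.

Consecutive selections differ by k = 329, so their shift numbers differ by 329 mod 14 = 7.
gcd(329, 14) = 7, so the sample visits 14/7 = 2 distinct residues mod 14.
Start 222 is shift 12; the shifts hit are 5, 12.

5, 12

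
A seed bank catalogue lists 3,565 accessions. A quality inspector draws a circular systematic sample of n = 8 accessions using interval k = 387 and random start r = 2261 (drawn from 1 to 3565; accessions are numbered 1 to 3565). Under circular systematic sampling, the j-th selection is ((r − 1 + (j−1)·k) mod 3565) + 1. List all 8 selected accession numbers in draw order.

2261, 2648, 3035, 3422, 244, 631, 1018, 1405

Selection 1: 2261
Selection 2: 2261 + 387 = 2648
Selection 3: 2648 + 387 = 3035
Selection 4: 3035 + 387 = 3422
Selection 5: 3422 + 387 = 3809 → 3809 − 3565 = 244
Selection 6: 244 + 387 = 631
Selection 7: 631 + 387 = 1018
Selection 8: 1018 + 387 = 1405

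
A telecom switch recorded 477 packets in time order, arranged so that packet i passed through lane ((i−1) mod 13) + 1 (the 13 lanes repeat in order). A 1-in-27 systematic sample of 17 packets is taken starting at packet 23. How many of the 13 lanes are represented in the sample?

Consecutive selections differ by k = 27, so their lane numbers differ by 27 mod 13 = 1.
gcd(27, 13) = 1, so the sample visits 13/1 = 13 distinct residues mod 13.
Start 23 is lane 10; the lanes hit are 1, 2, 3, 4, 5, 6, 7, 8, 9, 10, 11, 12, 13.

13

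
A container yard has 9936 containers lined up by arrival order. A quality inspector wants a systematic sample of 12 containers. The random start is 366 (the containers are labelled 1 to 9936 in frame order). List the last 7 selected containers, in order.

k = N/n = 9936/12 = 828
6th selection = 366 + 5×828 = 4506
7th: 4506 + 828 = 5334
8th: 5334 + 828 = 6162
9th: 6162 + 828 = 6990
10th: 6990 + 828 = 7818
11th: 7818 + 828 = 8646
12th: 8646 + 828 = 9474

4506, 5334, 6162, 6990, 7818, 8646, 9474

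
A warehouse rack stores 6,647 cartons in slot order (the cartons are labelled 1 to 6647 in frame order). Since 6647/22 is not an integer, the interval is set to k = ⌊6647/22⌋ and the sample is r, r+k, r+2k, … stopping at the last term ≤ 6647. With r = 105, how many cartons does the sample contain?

22

k = ⌊6647/22⌋ = 302
Achieved size = ⌊(6647 − 105)/302⌋ + 1 = ⌊6542/302⌋ + 1 = 21 + 1 = 22
(last selection: 105 + 21×302 = 6447 ≤ 6647; next would be 6749 > 6647)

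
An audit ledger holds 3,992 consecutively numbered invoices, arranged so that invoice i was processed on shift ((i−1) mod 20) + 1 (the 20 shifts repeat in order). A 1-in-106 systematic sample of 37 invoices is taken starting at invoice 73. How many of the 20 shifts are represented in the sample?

10

Consecutive selections differ by k = 106, so their shift numbers differ by 106 mod 20 = 6.
gcd(106, 20) = 2, so the sample visits 20/2 = 10 distinct residues mod 20.
Start 73 is shift 13; the shifts hit are 1, 3, 5, 7, 9, 11, 13, 15, 17, 19.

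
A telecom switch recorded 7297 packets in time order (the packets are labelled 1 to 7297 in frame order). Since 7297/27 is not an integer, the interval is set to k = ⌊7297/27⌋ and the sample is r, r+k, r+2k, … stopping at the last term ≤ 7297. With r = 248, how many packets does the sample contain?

27

k = ⌊7297/27⌋ = 270
Achieved size = ⌊(7297 − 248)/270⌋ + 1 = ⌊7049/270⌋ + 1 = 26 + 1 = 27
(last selection: 248 + 26×270 = 7268 ≤ 7297; next would be 7538 > 7297)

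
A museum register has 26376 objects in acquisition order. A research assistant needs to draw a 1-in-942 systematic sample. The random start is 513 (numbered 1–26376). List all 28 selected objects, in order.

513, 1455, 2397, 3339, 4281, 5223, 6165, 7107, 8049, 8991, 9933, 10875, 11817, 12759, 13701, 14643, 15585, 16527, 17469, 18411, 19353, 20295, 21237, 22179, 23121, 24063, 25005, 25947

object 1: 513
object 2: 513 + 942 = 1455
object 3: 1455 + 942 = 2397
object 4: 2397 + 942 = 3339
object 5: 3339 + 942 = 4281
object 6: 4281 + 942 = 5223
object 7: 5223 + 942 = 6165
object 8: 6165 + 942 = 7107
object 9: 7107 + 942 = 8049
object 10: 8049 + 942 = 8991
object 11: 8991 + 942 = 9933
object 12: 9933 + 942 = 10875
object 13: 10875 + 942 = 11817
object 14: 11817 + 942 = 12759
object 15: 12759 + 942 = 13701
object 16: 13701 + 942 = 14643
object 17: 14643 + 942 = 15585
object 18: 15585 + 942 = 16527
object 19: 16527 + 942 = 17469
object 20: 17469 + 942 = 18411
object 21: 18411 + 942 = 19353
object 22: 19353 + 942 = 20295
object 23: 20295 + 942 = 21237
object 24: 21237 + 942 = 22179
object 25: 22179 + 942 = 23121
object 26: 23121 + 942 = 24063
object 27: 24063 + 942 = 25005
object 28: 25005 + 942 = 25947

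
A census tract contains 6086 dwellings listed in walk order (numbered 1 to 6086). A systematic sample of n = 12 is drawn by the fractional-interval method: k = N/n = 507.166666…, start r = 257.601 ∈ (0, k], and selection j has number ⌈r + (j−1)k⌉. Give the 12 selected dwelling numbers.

258, 765, 1272, 1780, 2287, 2794, 3301, 3808, 4315, 4823, 5330, 5837

j=1: r + 0k = 257.601 → ⌈·⌉ = 258
j=2: r + 1k = 764.767666… → ⌈·⌉ = 765
j=3: r + 2k = 1271.934333… → ⌈·⌉ = 1272
j=4: r + 3k = 1779.101 → ⌈·⌉ = 1780
j=5: r + 4k = 2286.267666… → ⌈·⌉ = 2287
j=6: r + 5k = 2793.434333… → ⌈·⌉ = 2794
j=7: r + 6k = 3300.601 → ⌈·⌉ = 3301
j=8: r + 7k = 3807.767666… → ⌈·⌉ = 3808
j=9: r + 8k = 4314.934333… → ⌈·⌉ = 4315
j=10: r + 9k = 4822.101 → ⌈·⌉ = 4823
j=11: r + 10k = 5329.267666… → ⌈·⌉ = 5330
j=12: r + 11k = 5836.434333… → ⌈·⌉ = 5837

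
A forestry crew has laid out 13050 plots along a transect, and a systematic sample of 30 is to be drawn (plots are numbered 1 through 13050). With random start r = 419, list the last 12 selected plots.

8249, 8684, 9119, 9554, 9989, 10424, 10859, 11294, 11729, 12164, 12599, 13034

k = N/n = 13050/30 = 435
19th selection = 419 + 18×435 = 8249
20th: 8249 + 435 = 8684
21st: 8684 + 435 = 9119
22nd: 9119 + 435 = 9554
23rd: 9554 + 435 = 9989
24th: 9989 + 435 = 10424
25th: 10424 + 435 = 10859
26th: 10859 + 435 = 11294
27th: 11294 + 435 = 11729
28th: 11729 + 435 = 12164
29th: 12164 + 435 = 12599
30th: 12599 + 435 = 13034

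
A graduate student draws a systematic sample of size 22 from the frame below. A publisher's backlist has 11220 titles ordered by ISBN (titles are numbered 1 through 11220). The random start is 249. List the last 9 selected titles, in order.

k = N/n = 11220/22 = 510
14th selection = 249 + 13×510 = 6879
15th: 6879 + 510 = 7389
16th: 7389 + 510 = 7899
17th: 7899 + 510 = 8409
18th: 8409 + 510 = 8919
19th: 8919 + 510 = 9429
20th: 9429 + 510 = 9939
21st: 9939 + 510 = 10449
22nd: 10449 + 510 = 10959

6879, 7389, 7899, 8409, 8919, 9429, 9939, 10449, 10959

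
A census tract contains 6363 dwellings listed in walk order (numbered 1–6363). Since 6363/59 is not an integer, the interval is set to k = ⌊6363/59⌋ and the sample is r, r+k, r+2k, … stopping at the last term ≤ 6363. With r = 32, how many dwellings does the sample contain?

60

k = ⌊6363/59⌋ = 107
Achieved size = ⌊(6363 − 32)/107⌋ + 1 = ⌊6331/107⌋ + 1 = 59 + 1 = 60
(last selection: 32 + 59×107 = 6345 ≤ 6363; next would be 6452 > 6363)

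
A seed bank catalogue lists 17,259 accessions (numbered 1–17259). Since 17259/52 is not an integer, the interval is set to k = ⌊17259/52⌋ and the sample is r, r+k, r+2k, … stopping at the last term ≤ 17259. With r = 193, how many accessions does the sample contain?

k = ⌊17259/52⌋ = 331
Achieved size = ⌊(17259 − 193)/331⌋ + 1 = ⌊17066/331⌋ + 1 = 51 + 1 = 52
(last selection: 193 + 51×331 = 17074 ≤ 17259; next would be 17405 > 17259)

52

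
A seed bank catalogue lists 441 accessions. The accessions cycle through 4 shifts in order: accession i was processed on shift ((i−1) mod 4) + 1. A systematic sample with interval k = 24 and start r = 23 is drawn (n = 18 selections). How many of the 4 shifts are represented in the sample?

Consecutive selections differ by k = 24, so their shift numbers differ by 24 mod 4 = 0.
gcd(24, 4) = 4, so the sample visits 4/4 = 1 distinct residues mod 4.
Start 23 is shift 3; the shifts hit are 3.

1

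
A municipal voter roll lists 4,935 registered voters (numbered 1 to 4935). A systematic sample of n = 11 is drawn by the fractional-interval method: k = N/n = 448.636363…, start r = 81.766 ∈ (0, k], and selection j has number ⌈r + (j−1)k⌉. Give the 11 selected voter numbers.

82, 531, 980, 1428, 1877, 2325, 2774, 3223, 3671, 4120, 4569

j=1: r + 0k = 81.766 → ⌈·⌉ = 82
j=2: r + 1k = 530.402363… → ⌈·⌉ = 531
j=3: r + 2k = 979.038727… → ⌈·⌉ = 980
j=4: r + 3k = 1427.675090… → ⌈·⌉ = 1428
j=5: r + 4k = 1876.311454… → ⌈·⌉ = 1877
j=6: r + 5k = 2324.947818… → ⌈·⌉ = 2325
j=7: r + 6k = 2773.584181… → ⌈·⌉ = 2774
j=8: r + 7k = 3222.220545… → ⌈·⌉ = 3223
j=9: r + 8k = 3670.856909… → ⌈·⌉ = 3671
j=10: r + 9k = 4119.493272… → ⌈·⌉ = 4120
j=11: r + 10k = 4568.129636… → ⌈·⌉ = 4569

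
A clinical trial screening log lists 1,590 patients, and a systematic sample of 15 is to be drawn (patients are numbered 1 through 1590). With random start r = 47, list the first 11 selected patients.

47, 153, 259, 365, 471, 577, 683, 789, 895, 1001, 1107

k = N/n = 1590/15 = 106
patient 1: 47
patient 2: 47 + 106 = 153
patient 3: 153 + 106 = 259
patient 4: 259 + 106 = 365
patient 5: 365 + 106 = 471
patient 6: 471 + 106 = 577
patient 7: 577 + 106 = 683
patient 8: 683 + 106 = 789
patient 9: 789 + 106 = 895
patient 10: 895 + 106 = 1001
patient 11: 1001 + 106 = 1107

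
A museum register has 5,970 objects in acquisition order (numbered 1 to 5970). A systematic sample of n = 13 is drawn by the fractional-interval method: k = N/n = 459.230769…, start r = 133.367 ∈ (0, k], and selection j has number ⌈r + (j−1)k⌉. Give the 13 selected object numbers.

j=1: r + 0k = 133.367 → ⌈·⌉ = 134
j=2: r + 1k = 592.597769… → ⌈·⌉ = 593
j=3: r + 2k = 1051.828538… → ⌈·⌉ = 1052
j=4: r + 3k = 1511.059307… → ⌈·⌉ = 1512
j=5: r + 4k = 1970.290076… → ⌈·⌉ = 1971
j=6: r + 5k = 2429.520846… → ⌈·⌉ = 2430
j=7: r + 6k = 2888.751615… → ⌈·⌉ = 2889
j=8: r + 7k = 3347.982384… → ⌈·⌉ = 3348
j=9: r + 8k = 3807.213153… → ⌈·⌉ = 3808
j=10: r + 9k = 4266.443923… → ⌈·⌉ = 4267
j=11: r + 10k = 4725.674692… → ⌈·⌉ = 4726
j=12: r + 11k = 5184.905461… → ⌈·⌉ = 5185
j=13: r + 12k = 5644.136230… → ⌈·⌉ = 5645

134, 593, 1052, 1512, 1971, 2430, 2889, 3348, 3808, 4267, 4726, 5185, 5645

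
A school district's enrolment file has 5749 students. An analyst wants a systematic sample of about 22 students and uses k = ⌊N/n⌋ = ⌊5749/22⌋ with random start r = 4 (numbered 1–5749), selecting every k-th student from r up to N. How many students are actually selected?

23

k = ⌊5749/22⌋ = 261
Achieved size = ⌊(5749 − 4)/261⌋ + 1 = ⌊5745/261⌋ + 1 = 22 + 1 = 23
(last selection: 4 + 22×261 = 5746 ≤ 5749; next would be 6007 > 5749)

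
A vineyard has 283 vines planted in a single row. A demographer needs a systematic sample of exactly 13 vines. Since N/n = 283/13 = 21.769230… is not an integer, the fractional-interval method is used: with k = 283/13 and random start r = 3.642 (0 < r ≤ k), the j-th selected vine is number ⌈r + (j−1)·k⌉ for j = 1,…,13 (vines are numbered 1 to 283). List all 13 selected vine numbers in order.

j=1: r + 0k = 3.642 → ⌈·⌉ = 4
j=2: r + 1k = 25.411230… → ⌈·⌉ = 26
j=3: r + 2k = 47.180461… → ⌈·⌉ = 48
j=4: r + 3k = 68.949692… → ⌈·⌉ = 69
j=5: r + 4k = 90.718923… → ⌈·⌉ = 91
j=6: r + 5k = 112.488153… → ⌈·⌉ = 113
j=7: r + 6k = 134.257384… → ⌈·⌉ = 135
j=8: r + 7k = 156.026615… → ⌈·⌉ = 157
j=9: r + 8k = 177.795846… → ⌈·⌉ = 178
j=10: r + 9k = 199.565076… → ⌈·⌉ = 200
j=11: r + 10k = 221.334307… → ⌈·⌉ = 222
j=12: r + 11k = 243.103538… → ⌈·⌉ = 244
j=13: r + 12k = 264.872769… → ⌈·⌉ = 265

4, 26, 48, 69, 91, 113, 135, 157, 178, 200, 222, 244, 265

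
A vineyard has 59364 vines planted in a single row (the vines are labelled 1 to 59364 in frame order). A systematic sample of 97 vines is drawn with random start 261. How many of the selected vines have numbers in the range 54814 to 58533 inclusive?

k = 59364/97 = 612
First selection ≥ 54814: 261 + ⌈(54814−261)/612⌉·612 = 261 + 90×612 = 55341
Last selection ≤ 58533: 261 + ⌊(58533−261)/612⌋·612 = 261 + 95×612 = 58401
Count = 95 − 90 + 1 = 6

6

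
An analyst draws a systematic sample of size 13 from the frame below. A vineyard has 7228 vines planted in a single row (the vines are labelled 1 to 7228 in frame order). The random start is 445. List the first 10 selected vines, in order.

445, 1001, 1557, 2113, 2669, 3225, 3781, 4337, 4893, 5449

k = N/n = 7228/13 = 556
vine 1: 445
vine 2: 445 + 556 = 1001
vine 3: 1001 + 556 = 1557
vine 4: 1557 + 556 = 2113
vine 5: 2113 + 556 = 2669
vine 6: 2669 + 556 = 3225
vine 7: 3225 + 556 = 3781
vine 8: 3781 + 556 = 4337
vine 9: 4337 + 556 = 4893
vine 10: 4893 + 556 = 5449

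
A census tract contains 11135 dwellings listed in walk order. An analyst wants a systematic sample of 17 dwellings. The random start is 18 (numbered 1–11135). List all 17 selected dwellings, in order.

18, 673, 1328, 1983, 2638, 3293, 3948, 4603, 5258, 5913, 6568, 7223, 7878, 8533, 9188, 9843, 10498

k = N/n = 11135/17 = 655
dwelling 1: 18
dwelling 2: 18 + 655 = 673
dwelling 3: 673 + 655 = 1328
dwelling 4: 1328 + 655 = 1983
dwelling 5: 1983 + 655 = 2638
dwelling 6: 2638 + 655 = 3293
dwelling 7: 3293 + 655 = 3948
dwelling 8: 3948 + 655 = 4603
dwelling 9: 4603 + 655 = 5258
dwelling 10: 5258 + 655 = 5913
dwelling 11: 5913 + 655 = 6568
dwelling 12: 6568 + 655 = 7223
dwelling 13: 7223 + 655 = 7878
dwelling 14: 7878 + 655 = 8533
dwelling 15: 8533 + 655 = 9188
dwelling 16: 9188 + 655 = 9843
dwelling 17: 9843 + 655 = 10498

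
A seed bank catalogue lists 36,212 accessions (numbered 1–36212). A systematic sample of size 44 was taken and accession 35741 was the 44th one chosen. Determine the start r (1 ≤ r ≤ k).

352

k = 36212/44 = 823
r = 35741 − (44−1)×823 = 35741 − 35389 = 352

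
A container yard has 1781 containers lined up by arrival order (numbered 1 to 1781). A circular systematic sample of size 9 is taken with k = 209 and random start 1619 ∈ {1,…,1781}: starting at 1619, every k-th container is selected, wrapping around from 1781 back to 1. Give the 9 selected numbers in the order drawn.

Selection 1: 1619
Selection 2: 1619 + 209 = 1828 → 1828 − 1781 = 47
Selection 3: 47 + 209 = 256
Selection 4: 256 + 209 = 465
Selection 5: 465 + 209 = 674
Selection 6: 674 + 209 = 883
Selection 7: 883 + 209 = 1092
Selection 8: 1092 + 209 = 1301
Selection 9: 1301 + 209 = 1510

1619, 47, 256, 465, 674, 883, 1092, 1301, 1510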